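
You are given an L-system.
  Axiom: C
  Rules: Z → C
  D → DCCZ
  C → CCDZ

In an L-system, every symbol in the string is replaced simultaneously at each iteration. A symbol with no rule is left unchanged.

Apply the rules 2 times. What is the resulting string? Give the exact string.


Answer: CCDZCCDZDCCZC

Derivation:
Step 0: C
Step 1: CCDZ
Step 2: CCDZCCDZDCCZC


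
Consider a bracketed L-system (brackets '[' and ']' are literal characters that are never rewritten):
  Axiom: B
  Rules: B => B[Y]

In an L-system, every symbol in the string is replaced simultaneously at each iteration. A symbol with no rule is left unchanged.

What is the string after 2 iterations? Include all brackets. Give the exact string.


Answer: B[Y][Y]

Derivation:
Step 0: B
Step 1: B[Y]
Step 2: B[Y][Y]


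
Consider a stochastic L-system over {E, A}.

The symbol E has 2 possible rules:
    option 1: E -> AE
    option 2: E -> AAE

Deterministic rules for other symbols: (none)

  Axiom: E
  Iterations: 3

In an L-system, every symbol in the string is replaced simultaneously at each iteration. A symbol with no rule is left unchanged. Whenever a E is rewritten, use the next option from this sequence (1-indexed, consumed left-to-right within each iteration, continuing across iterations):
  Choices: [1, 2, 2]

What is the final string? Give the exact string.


Step 0: E
Step 1: AE  (used choices [1])
Step 2: AAAE  (used choices [2])
Step 3: AAAAAE  (used choices [2])

Answer: AAAAAE


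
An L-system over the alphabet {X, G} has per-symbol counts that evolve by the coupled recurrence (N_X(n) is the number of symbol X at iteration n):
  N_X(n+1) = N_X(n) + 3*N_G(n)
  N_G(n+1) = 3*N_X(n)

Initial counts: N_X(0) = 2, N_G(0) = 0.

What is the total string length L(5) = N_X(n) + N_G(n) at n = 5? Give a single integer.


Answer: 1214

Derivation:
Step 0: N_X=2, N_G=0, L=2
Step 1: N_X=2, N_G=6, L=8
Step 2: N_X=20, N_G=6, L=26
Step 3: N_X=38, N_G=60, L=98
Step 4: N_X=218, N_G=114, L=332
Step 5: N_X=560, N_G=654, L=1214


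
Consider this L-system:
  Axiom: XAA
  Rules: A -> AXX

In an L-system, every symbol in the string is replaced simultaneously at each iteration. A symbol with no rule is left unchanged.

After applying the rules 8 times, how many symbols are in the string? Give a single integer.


Step 0: length = 3
Step 1: length = 7
Step 2: length = 11
Step 3: length = 15
Step 4: length = 19
Step 5: length = 23
Step 6: length = 27
Step 7: length = 31
Step 8: length = 35

Answer: 35


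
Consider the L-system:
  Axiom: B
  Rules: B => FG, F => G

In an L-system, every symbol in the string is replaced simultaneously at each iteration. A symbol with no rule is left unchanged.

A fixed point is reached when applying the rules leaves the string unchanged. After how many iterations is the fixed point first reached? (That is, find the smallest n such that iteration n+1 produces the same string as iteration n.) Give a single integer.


Step 0: B
Step 1: FG
Step 2: GG
Step 3: GG  (unchanged — fixed point at step 2)

Answer: 2


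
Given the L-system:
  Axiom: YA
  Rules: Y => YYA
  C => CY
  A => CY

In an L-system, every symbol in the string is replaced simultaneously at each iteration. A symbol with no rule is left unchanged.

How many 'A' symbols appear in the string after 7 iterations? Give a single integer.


Final string: YYAYYACYYYAYYACYCYYYAYYAYYACYYYAYYACYCYYYACYYYAYYAYYACYYYAYYACYYYAYYACYCYYYAYYAYYACYYYAYYACYCYYYACYYYAYYAYYACYCYYYAYYAYYACYYYAYYACYYYAYYACYCYYYAYYAYYACYYYAYYACYCYYYAYYAYYACYYYAYYACYCYYYACYYYAYYAYYACYYYAYYACYYYAYYACYCYYYAYYAYYACYYYAYYACYCYYYACYYYAYYAYYACYCYYYAYYAYYACYYYAYYACYYYAYYACYCYYYACYYYAYYAYYACYYYAYYACYYYAYYACYCYYYAYYAYYACYYYAYYACYCYYYAYYAYYACYYYAYYACYCYYYACYYYAYYAYYACYYYAYYACYYYAYYACYCYYYAYYAYYACYYYAYYACYCYYYACYYYAYYAYYACYYYAYYACYYYAYYACYCYYYAYYAYYACYYYAYYACYCYYYACYYYAYYAYYACYCYYYAYYAYYACYYYAYYACYYYAYYACYCYYYAYYAYYACYYYAYYACYCYYYAYYAYYACYYYAYYACYCYYYACYYYAYYAYYACYYYAYYACYYYAYYACYCYYYAYYAYYACYYYAYYACYCYYYACYYYAYYAYYACYCYYYAYYAYYACYYYAYYACYYYAYYACYCYYYACYYYAYYAYYACYYYAYYACYYYAYYACYCYYYAYYAYYACYYYAYYACYCYYYAYYAYYACYYYAYYACYCYYYACYYYAYYAYYACYCYYYAYYAYYACYYYAYYACYYYAYYACYCYYYAYYAYYACYYYAYYACYCYYYAYYAYYACYYYAYYACYCYYYACYYYAYYAYYACYYYAYYACYYYAYYACYCYYYAYYAYYACYYYAYYACYCYYYACYYYAYYAYYACYYYAYYACYYYAYYACYCYYYAYYAYYACYYYAYYACYCYYYACYYYAYYAYYACYCYYYAYYAYYACYYYAYYACYYYAYYACYCYYYACYYYAYYAYYACYYYAYYACYYYAYYACYCYYYAYYAYYACYYYAYYACYCYYYAYYAYYACYYYAYYACYCYYYACYYYAYYAYYACYYYAYYACYYYAYYACYCYYYAYYAYYACYYYAYYACYCYYYACYYYAYYAYYACYYYAYYACYYYAYYACYCYYYAYYAYYACYYYAYYACYCYYYACYYYAYYAYYACYCYYYAYYAYYACYYYAYYACYYYAYYACYCYYYAYYAYYACYYYAYYACYCYYYAYYAYYACYYYAYYACYCYYYACYYYAYYAYYACYYYAYYACYYYAYYACYCYYYAYYAYYACYYYAYYACYCYYYACYYYAYYAYYACYCYYYAYYAYYACYYYAYYACYYYAYYACYCYYYAYYAYYACYYYAYYACYCYYYAYYAYYACYYYAYYACYCYYYACYYYAYYAYYACYYYAYYACYYYAYYACYCYYYAYYAYYACYYYAYYACYCYYYACYYYAYYAYYACYCYYYAYYAYYACYYYAYYACYYYAYYACYCYYYACYYYAYYAYYACYYYAYYACYYYAYYACYCYYYAYYAYYACYYYAYYACYCYYYAYYAYYACYYYAYYACYCYYYACYYYAYYAYYACY
Count of 'A': 377

Answer: 377


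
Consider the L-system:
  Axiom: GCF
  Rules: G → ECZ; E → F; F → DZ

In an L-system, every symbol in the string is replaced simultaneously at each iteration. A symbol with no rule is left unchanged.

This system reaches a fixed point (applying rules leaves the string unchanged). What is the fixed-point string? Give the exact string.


Step 0: GCF
Step 1: ECZCDZ
Step 2: FCZCDZ
Step 3: DZCZCDZ
Step 4: DZCZCDZ  (unchanged — fixed point at step 3)

Answer: DZCZCDZ


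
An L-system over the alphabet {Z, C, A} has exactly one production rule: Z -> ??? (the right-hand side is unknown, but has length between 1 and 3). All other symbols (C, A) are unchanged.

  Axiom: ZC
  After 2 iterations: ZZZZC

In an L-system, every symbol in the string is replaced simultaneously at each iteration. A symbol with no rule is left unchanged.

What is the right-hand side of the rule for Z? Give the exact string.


Answer: ZZ

Derivation:
Trying Z -> ZZ:
  Step 0: ZC
  Step 1: ZZC
  Step 2: ZZZZC
Matches the given result.


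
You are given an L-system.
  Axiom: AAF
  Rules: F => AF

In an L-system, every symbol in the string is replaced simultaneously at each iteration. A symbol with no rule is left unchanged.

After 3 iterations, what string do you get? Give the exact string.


Step 0: AAF
Step 1: AAAF
Step 2: AAAAF
Step 3: AAAAAF

Answer: AAAAAF


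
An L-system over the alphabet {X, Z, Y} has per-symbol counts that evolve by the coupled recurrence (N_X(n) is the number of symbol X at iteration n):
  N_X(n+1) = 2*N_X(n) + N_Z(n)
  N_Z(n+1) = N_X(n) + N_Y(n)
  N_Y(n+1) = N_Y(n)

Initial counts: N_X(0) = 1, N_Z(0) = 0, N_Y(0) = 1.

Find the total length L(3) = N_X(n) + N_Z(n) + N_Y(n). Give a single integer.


Answer: 23

Derivation:
Step 0: N_X=1, N_Z=0, N_Y=1, L=2
Step 1: N_X=2, N_Z=2, N_Y=1, L=5
Step 2: N_X=6, N_Z=3, N_Y=1, L=10
Step 3: N_X=15, N_Z=7, N_Y=1, L=23


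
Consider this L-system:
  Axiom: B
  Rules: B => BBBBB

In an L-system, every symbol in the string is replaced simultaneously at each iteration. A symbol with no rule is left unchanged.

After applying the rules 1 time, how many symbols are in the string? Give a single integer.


Step 0: length = 1
Step 1: length = 5

Answer: 5


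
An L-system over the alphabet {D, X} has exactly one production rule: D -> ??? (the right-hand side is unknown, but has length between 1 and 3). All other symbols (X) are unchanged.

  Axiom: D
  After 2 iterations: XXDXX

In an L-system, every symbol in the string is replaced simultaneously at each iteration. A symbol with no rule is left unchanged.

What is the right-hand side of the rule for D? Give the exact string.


Trying D -> XDX:
  Step 0: D
  Step 1: XDX
  Step 2: XXDXX
Matches the given result.

Answer: XDX


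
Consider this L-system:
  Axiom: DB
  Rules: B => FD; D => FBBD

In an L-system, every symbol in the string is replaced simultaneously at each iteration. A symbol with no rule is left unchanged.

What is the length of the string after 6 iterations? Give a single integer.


Step 0: length = 2
Step 1: length = 6
Step 2: length = 14
Step 3: length = 30
Step 4: length = 62
Step 5: length = 126
Step 6: length = 254

Answer: 254


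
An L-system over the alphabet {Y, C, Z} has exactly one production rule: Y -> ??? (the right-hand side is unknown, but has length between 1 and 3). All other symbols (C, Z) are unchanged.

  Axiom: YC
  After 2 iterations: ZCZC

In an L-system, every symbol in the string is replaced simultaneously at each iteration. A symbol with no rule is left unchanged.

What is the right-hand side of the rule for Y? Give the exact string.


Trying Y -> ZCZ:
  Step 0: YC
  Step 1: ZCZC
  Step 2: ZCZC
Matches the given result.

Answer: ZCZ


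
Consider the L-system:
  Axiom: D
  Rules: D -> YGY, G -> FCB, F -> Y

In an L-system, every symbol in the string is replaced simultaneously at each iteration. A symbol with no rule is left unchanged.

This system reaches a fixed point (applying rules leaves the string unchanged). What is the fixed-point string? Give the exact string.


Step 0: D
Step 1: YGY
Step 2: YFCBY
Step 3: YYCBY
Step 4: YYCBY  (unchanged — fixed point at step 3)

Answer: YYCBY


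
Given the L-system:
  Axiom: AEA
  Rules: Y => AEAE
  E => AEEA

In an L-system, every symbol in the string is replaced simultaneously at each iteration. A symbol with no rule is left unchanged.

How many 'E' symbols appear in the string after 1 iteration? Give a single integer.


Step 0: AEA  (1 'E')
Step 1: AAEEAA  (2 'E')

Answer: 2


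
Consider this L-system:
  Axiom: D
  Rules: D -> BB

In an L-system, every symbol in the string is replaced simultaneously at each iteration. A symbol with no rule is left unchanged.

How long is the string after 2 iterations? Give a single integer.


Step 0: length = 1
Step 1: length = 2
Step 2: length = 2

Answer: 2


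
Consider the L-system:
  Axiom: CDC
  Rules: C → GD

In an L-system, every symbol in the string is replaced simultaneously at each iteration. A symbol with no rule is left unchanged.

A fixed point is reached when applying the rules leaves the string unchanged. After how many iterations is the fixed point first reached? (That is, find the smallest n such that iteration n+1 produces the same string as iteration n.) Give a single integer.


Answer: 1

Derivation:
Step 0: CDC
Step 1: GDDGD
Step 2: GDDGD  (unchanged — fixed point at step 1)


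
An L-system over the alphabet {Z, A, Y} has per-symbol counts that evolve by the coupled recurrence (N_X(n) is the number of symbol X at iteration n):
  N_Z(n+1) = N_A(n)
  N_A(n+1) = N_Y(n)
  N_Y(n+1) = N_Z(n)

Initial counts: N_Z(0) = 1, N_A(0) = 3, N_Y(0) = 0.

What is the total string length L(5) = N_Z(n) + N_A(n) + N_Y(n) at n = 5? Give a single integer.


Answer: 4

Derivation:
Step 0: N_Z=1, N_A=3, N_Y=0, L=4
Step 1: N_Z=3, N_A=0, N_Y=1, L=4
Step 2: N_Z=0, N_A=1, N_Y=3, L=4
Step 3: N_Z=1, N_A=3, N_Y=0, L=4
Step 4: N_Z=3, N_A=0, N_Y=1, L=4
Step 5: N_Z=0, N_A=1, N_Y=3, L=4


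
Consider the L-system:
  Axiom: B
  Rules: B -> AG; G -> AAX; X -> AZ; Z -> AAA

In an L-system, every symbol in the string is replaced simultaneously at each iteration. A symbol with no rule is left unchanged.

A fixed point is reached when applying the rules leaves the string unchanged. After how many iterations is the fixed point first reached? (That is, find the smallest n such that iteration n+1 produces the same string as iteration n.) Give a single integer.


Step 0: B
Step 1: AG
Step 2: AAAX
Step 3: AAAAZ
Step 4: AAAAAAA
Step 5: AAAAAAA  (unchanged — fixed point at step 4)

Answer: 4


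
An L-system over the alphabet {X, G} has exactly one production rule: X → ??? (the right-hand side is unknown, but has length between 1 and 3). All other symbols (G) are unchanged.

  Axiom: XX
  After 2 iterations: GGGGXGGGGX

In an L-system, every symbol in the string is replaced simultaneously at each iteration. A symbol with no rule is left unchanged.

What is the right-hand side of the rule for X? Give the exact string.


Answer: GGX

Derivation:
Trying X → GGX:
  Step 0: XX
  Step 1: GGXGGX
  Step 2: GGGGXGGGGX
Matches the given result.


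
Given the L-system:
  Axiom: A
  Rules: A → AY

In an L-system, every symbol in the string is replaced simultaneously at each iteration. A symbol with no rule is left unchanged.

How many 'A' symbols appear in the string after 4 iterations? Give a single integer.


Step 0: A  (1 'A')
Step 1: AY  (1 'A')
Step 2: AYY  (1 'A')
Step 3: AYYY  (1 'A')
Step 4: AYYYY  (1 'A')

Answer: 1


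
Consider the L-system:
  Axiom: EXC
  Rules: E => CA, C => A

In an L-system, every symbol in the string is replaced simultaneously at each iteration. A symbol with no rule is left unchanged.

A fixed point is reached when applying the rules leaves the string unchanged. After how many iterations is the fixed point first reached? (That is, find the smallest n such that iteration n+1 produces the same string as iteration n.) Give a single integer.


Step 0: EXC
Step 1: CAXA
Step 2: AAXA
Step 3: AAXA  (unchanged — fixed point at step 2)

Answer: 2


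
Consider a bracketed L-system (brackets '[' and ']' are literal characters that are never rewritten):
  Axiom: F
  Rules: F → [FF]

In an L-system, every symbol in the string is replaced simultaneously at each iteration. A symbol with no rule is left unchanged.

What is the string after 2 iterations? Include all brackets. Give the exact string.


Answer: [[FF][FF]]

Derivation:
Step 0: F
Step 1: [FF]
Step 2: [[FF][FF]]


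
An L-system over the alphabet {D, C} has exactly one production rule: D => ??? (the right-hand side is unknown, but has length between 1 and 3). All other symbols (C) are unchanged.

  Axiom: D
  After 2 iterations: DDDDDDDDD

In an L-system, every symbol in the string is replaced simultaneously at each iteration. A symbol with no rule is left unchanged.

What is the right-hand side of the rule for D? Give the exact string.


Trying D => DDD:
  Step 0: D
  Step 1: DDD
  Step 2: DDDDDDDDD
Matches the given result.

Answer: DDD


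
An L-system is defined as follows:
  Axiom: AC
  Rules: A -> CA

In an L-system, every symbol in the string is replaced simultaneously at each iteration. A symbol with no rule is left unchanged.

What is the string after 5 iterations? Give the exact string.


Answer: CCCCCAC

Derivation:
Step 0: AC
Step 1: CAC
Step 2: CCAC
Step 3: CCCAC
Step 4: CCCCAC
Step 5: CCCCCAC


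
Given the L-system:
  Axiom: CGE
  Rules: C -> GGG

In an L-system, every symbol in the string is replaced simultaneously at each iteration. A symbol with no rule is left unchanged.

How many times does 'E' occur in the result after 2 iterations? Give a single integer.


Answer: 1

Derivation:
Step 0: CGE  (1 'E')
Step 1: GGGGE  (1 'E')
Step 2: GGGGE  (1 'E')


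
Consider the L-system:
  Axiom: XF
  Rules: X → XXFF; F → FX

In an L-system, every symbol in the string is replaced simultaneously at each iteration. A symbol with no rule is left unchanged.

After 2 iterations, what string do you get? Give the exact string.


Step 0: XF
Step 1: XXFFFX
Step 2: XXFFXXFFFXFXFXXXFF

Answer: XXFFXXFFFXFXFXXXFF


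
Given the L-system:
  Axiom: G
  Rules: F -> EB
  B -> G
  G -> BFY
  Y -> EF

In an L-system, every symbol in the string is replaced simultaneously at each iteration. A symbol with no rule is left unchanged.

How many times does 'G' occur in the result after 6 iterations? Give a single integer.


Answer: 4

Derivation:
Step 0: G  (1 'G')
Step 1: BFY  (0 'G')
Step 2: GEBEF  (1 'G')
Step 3: BFYEGEEB  (1 'G')
Step 4: GEBEFEBFYEEG  (2 'G')
Step 5: BFYEGEEBEGEBEFEEBFY  (2 'G')
Step 6: GEBEFEBFYEEGEBFYEGEEBEEGEBEF  (4 'G')


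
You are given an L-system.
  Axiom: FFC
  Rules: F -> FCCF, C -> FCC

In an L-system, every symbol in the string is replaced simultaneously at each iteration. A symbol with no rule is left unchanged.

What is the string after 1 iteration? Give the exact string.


Answer: FCCFFCCFFCC

Derivation:
Step 0: FFC
Step 1: FCCFFCCFFCC


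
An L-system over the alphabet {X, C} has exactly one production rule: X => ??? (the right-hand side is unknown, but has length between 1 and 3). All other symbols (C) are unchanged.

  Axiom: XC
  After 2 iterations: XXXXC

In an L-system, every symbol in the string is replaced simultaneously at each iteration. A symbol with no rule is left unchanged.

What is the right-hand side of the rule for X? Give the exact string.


Trying X => XX:
  Step 0: XC
  Step 1: XXC
  Step 2: XXXXC
Matches the given result.

Answer: XX


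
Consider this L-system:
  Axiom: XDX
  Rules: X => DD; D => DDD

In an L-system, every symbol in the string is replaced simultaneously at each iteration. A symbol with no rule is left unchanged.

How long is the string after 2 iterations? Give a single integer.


Answer: 21

Derivation:
Step 0: length = 3
Step 1: length = 7
Step 2: length = 21


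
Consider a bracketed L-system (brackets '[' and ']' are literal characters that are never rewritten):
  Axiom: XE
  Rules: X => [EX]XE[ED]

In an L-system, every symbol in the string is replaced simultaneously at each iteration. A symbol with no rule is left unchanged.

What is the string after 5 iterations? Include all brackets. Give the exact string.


Step 0: XE
Step 1: [EX]XE[ED]E
Step 2: [E[EX]XE[ED]][EX]XE[ED]E[ED]E
Step 3: [E[E[EX]XE[ED]][EX]XE[ED]E[ED]][E[EX]XE[ED]][EX]XE[ED]E[ED]E[ED]E
Step 4: [E[E[E[EX]XE[ED]][EX]XE[ED]E[ED]][E[EX]XE[ED]][EX]XE[ED]E[ED]E[ED]][E[E[EX]XE[ED]][EX]XE[ED]E[ED]][E[EX]XE[ED]][EX]XE[ED]E[ED]E[ED]E[ED]E
Step 5: [E[E[E[E[EX]XE[ED]][EX]XE[ED]E[ED]][E[EX]XE[ED]][EX]XE[ED]E[ED]E[ED]][E[E[EX]XE[ED]][EX]XE[ED]E[ED]][E[EX]XE[ED]][EX]XE[ED]E[ED]E[ED]E[ED]][E[E[E[EX]XE[ED]][EX]XE[ED]E[ED]][E[EX]XE[ED]][EX]XE[ED]E[ED]E[ED]][E[E[EX]XE[ED]][EX]XE[ED]E[ED]][E[EX]XE[ED]][EX]XE[ED]E[ED]E[ED]E[ED]E[ED]E

Answer: [E[E[E[E[EX]XE[ED]][EX]XE[ED]E[ED]][E[EX]XE[ED]][EX]XE[ED]E[ED]E[ED]][E[E[EX]XE[ED]][EX]XE[ED]E[ED]][E[EX]XE[ED]][EX]XE[ED]E[ED]E[ED]E[ED]][E[E[E[EX]XE[ED]][EX]XE[ED]E[ED]][E[EX]XE[ED]][EX]XE[ED]E[ED]E[ED]][E[E[EX]XE[ED]][EX]XE[ED]E[ED]][E[EX]XE[ED]][EX]XE[ED]E[ED]E[ED]E[ED]E[ED]E


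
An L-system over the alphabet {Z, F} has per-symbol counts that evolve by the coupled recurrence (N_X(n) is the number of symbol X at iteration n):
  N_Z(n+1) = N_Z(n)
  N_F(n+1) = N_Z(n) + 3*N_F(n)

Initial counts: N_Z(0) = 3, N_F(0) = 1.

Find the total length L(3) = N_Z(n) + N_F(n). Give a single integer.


Step 0: N_Z=3, N_F=1, L=4
Step 1: N_Z=3, N_F=6, L=9
Step 2: N_Z=3, N_F=21, L=24
Step 3: N_Z=3, N_F=66, L=69

Answer: 69


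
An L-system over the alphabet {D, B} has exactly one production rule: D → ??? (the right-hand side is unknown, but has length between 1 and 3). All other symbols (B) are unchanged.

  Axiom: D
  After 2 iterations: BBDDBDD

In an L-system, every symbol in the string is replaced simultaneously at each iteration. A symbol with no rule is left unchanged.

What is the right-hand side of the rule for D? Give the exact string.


Answer: BDD

Derivation:
Trying D → BDD:
  Step 0: D
  Step 1: BDD
  Step 2: BBDDBDD
Matches the given result.


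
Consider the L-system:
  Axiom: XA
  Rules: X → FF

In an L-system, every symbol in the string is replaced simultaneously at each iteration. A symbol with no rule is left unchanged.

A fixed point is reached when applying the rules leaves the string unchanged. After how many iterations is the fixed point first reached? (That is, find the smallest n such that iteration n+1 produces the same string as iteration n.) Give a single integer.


Step 0: XA
Step 1: FFA
Step 2: FFA  (unchanged — fixed point at step 1)

Answer: 1


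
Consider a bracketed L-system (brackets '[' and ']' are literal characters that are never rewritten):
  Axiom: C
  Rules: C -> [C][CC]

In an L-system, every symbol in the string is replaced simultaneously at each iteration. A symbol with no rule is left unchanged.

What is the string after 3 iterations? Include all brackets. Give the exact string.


Step 0: C
Step 1: [C][CC]
Step 2: [[C][CC]][[C][CC][C][CC]]
Step 3: [[[C][CC]][[C][CC][C][CC]]][[[C][CC]][[C][CC][C][CC]][[C][CC]][[C][CC][C][CC]]]

Answer: [[[C][CC]][[C][CC][C][CC]]][[[C][CC]][[C][CC][C][CC]][[C][CC]][[C][CC][C][CC]]]


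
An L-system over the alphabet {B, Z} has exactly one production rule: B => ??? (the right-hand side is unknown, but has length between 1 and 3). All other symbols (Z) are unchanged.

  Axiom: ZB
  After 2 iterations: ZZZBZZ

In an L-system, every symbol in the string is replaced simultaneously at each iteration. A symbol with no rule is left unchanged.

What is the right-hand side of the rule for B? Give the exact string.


Answer: ZBZ

Derivation:
Trying B => ZBZ:
  Step 0: ZB
  Step 1: ZZBZ
  Step 2: ZZZBZZ
Matches the given result.


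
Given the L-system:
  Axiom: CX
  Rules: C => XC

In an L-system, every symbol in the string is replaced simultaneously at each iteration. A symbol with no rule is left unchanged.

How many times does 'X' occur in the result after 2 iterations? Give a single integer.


Answer: 3

Derivation:
Step 0: CX  (1 'X')
Step 1: XCX  (2 'X')
Step 2: XXCX  (3 'X')


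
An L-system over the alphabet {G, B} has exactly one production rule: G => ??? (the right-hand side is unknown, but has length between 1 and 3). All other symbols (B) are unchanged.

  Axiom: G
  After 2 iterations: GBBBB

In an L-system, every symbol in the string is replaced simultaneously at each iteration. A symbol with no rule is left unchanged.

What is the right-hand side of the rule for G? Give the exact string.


Answer: GBB

Derivation:
Trying G => GBB:
  Step 0: G
  Step 1: GBB
  Step 2: GBBBB
Matches the given result.


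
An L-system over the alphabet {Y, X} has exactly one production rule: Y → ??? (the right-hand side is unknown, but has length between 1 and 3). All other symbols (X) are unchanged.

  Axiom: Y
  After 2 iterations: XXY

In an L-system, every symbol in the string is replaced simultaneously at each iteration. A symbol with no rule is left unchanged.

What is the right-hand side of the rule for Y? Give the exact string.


Answer: XY

Derivation:
Trying Y → XY:
  Step 0: Y
  Step 1: XY
  Step 2: XXY
Matches the given result.


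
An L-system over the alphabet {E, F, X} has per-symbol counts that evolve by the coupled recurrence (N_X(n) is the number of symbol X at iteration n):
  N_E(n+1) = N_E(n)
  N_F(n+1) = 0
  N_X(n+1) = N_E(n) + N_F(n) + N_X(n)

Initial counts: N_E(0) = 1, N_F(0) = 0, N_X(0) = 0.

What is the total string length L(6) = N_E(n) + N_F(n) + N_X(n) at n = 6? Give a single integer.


Step 0: N_E=1, N_F=0, N_X=0, L=1
Step 1: N_E=1, N_F=0, N_X=1, L=2
Step 2: N_E=1, N_F=0, N_X=2, L=3
Step 3: N_E=1, N_F=0, N_X=3, L=4
Step 4: N_E=1, N_F=0, N_X=4, L=5
Step 5: N_E=1, N_F=0, N_X=5, L=6
Step 6: N_E=1, N_F=0, N_X=6, L=7

Answer: 7


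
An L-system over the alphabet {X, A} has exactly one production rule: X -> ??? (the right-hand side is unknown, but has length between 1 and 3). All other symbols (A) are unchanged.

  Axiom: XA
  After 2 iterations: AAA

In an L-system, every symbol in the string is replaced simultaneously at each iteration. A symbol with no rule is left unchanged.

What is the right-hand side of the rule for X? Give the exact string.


Answer: AA

Derivation:
Trying X -> AA:
  Step 0: XA
  Step 1: AAA
  Step 2: AAA
Matches the given result.


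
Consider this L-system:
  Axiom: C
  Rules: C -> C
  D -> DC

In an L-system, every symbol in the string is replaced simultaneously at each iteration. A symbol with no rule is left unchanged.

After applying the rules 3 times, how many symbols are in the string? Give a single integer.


Step 0: length = 1
Step 1: length = 1
Step 2: length = 1
Step 3: length = 1

Answer: 1


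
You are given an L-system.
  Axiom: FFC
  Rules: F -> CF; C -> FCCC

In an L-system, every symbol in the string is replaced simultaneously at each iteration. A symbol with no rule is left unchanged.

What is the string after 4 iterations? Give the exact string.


Step 0: FFC
Step 1: CFCFFCCC
Step 2: FCCCCFFCCCCFCFFCCCFCCCFCCC
Step 3: CFFCCCFCCCFCCCFCCCCFCFFCCCFCCCFCCCFCCCCFFCCCCFCFFCCCFCCCFCCCCFFCCCFCCCFCCCCFFCCCFCCCFCCC
Step 4: FCCCCFCFFCCCFCCCFCCCCFFCCCFCCCFCCCCFFCCCFCCCFCCCCFFCCCFCCCFCCCFCCCCFFCCCCFCFFCCCFCCCFCCCCFFCCCFCCCFCCCCFFCCCFCCCFCCCCFFCCCFCCCFCCCFCCCCFCFFCCCFCCCFCCCFCCCCFFCCCCFCFFCCCFCCCFCCCCFFCCCFCCCFCCCCFFCCCFCCCFCCCFCCCCFCFFCCCFCCCFCCCCFFCCCFCCCFCCCCFFCCCFCCCFCCCFCCCCFCFFCCCFCCCFCCCCFFCCCFCCCFCCCCFFCCCFCCCFCCC

Answer: FCCCCFCFFCCCFCCCFCCCCFFCCCFCCCFCCCCFFCCCFCCCFCCCCFFCCCFCCCFCCCFCCCCFFCCCCFCFFCCCFCCCFCCCCFFCCCFCCCFCCCCFFCCCFCCCFCCCCFFCCCFCCCFCCCFCCCCFCFFCCCFCCCFCCCFCCCCFFCCCCFCFFCCCFCCCFCCCCFFCCCFCCCFCCCCFFCCCFCCCFCCCFCCCCFCFFCCCFCCCFCCCCFFCCCFCCCFCCCCFFCCCFCCCFCCCFCCCCFCFFCCCFCCCFCCCCFFCCCFCCCFCCCCFFCCCFCCCFCCC


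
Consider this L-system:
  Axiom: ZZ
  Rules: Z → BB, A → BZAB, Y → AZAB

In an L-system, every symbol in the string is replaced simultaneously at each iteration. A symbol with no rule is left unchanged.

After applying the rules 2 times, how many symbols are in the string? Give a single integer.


Step 0: length = 2
Step 1: length = 4
Step 2: length = 4

Answer: 4


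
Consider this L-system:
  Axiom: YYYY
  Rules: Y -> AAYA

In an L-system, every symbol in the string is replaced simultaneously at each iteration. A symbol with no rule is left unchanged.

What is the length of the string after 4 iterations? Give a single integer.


Answer: 52

Derivation:
Step 0: length = 4
Step 1: length = 16
Step 2: length = 28
Step 3: length = 40
Step 4: length = 52


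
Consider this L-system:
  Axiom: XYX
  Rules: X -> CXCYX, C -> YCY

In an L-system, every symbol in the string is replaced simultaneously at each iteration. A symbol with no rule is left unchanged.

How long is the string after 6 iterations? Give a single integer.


Answer: 963

Derivation:
Step 0: length = 3
Step 1: length = 11
Step 2: length = 35
Step 3: length = 91
Step 4: length = 211
Step 5: length = 459
Step 6: length = 963


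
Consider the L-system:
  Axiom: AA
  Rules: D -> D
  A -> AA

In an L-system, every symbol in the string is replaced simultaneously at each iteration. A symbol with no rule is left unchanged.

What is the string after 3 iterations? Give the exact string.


Step 0: AA
Step 1: AAAA
Step 2: AAAAAAAA
Step 3: AAAAAAAAAAAAAAAA

Answer: AAAAAAAAAAAAAAAA


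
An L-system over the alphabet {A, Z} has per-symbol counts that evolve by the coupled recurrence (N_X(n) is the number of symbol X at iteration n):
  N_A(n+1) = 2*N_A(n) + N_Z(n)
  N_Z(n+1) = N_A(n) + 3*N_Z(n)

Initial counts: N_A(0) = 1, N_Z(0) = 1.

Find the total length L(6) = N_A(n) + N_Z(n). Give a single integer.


Step 0: N_A=1, N_Z=1, L=2
Step 1: N_A=3, N_Z=4, L=7
Step 2: N_A=10, N_Z=15, L=25
Step 3: N_A=35, N_Z=55, L=90
Step 4: N_A=125, N_Z=200, L=325
Step 5: N_A=450, N_Z=725, L=1175
Step 6: N_A=1625, N_Z=2625, L=4250

Answer: 4250


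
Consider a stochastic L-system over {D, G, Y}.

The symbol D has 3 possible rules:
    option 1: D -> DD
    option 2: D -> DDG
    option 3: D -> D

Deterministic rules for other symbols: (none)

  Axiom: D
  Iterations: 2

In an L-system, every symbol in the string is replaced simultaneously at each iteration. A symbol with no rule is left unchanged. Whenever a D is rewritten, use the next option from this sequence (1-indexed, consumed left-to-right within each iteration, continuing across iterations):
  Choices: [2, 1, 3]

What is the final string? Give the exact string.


Answer: DDDG

Derivation:
Step 0: D
Step 1: DDG  (used choices [2])
Step 2: DDDG  (used choices [1, 3])


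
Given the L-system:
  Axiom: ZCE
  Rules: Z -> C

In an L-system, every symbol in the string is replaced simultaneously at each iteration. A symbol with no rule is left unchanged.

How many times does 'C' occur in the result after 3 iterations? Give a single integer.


Step 0: ZCE  (1 'C')
Step 1: CCE  (2 'C')
Step 2: CCE  (2 'C')
Step 3: CCE  (2 'C')

Answer: 2


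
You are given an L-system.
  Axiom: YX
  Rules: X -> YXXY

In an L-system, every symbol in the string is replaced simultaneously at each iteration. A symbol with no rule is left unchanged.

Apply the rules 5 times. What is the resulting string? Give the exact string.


Answer: YYYYYYXXYYXXYYYYXXYYXXYYYYYYXXYYXXYYYYXXYYXXYYYYYYYYXXYYXXYYYYXXYYXXYYYYYYXXYYXXYYYYXXYYXXYYYYY

Derivation:
Step 0: YX
Step 1: YYXXY
Step 2: YYYXXYYXXYY
Step 3: YYYYXXYYXXYYYYXXYYXXYYY
Step 4: YYYYYXXYYXXYYYYXXYYXXYYYYYYXXYYXXYYYYXXYYXXYYYY
Step 5: YYYYYYXXYYXXYYYYXXYYXXYYYYYYXXYYXXYYYYXXYYXXYYYYYYYYXXYYXXYYYYXXYYXXYYYYYYXXYYXXYYYYXXYYXXYYYYY


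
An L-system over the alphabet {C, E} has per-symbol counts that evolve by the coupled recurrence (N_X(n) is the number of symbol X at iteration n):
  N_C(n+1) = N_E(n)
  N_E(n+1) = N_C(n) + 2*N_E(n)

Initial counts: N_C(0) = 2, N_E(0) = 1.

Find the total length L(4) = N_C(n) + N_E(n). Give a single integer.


Step 0: N_C=2, N_E=1, L=3
Step 1: N_C=1, N_E=4, L=5
Step 2: N_C=4, N_E=9, L=13
Step 3: N_C=9, N_E=22, L=31
Step 4: N_C=22, N_E=53, L=75

Answer: 75


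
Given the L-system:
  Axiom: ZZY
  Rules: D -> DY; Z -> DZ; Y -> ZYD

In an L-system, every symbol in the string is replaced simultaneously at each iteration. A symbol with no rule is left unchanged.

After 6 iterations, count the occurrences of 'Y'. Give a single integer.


Step 0: ZZY  (1 'Y')
Step 1: DZDZZYD  (1 'Y')
Step 2: DYDZDYDZDZZYDDY  (4 'Y')
Step 3: DYZYDDYDZDYZYDDYDZDYDZDZZYDDYDYZYD  (11 'Y')
Step 4: DYZYDDZZYDDYDYZYDDYDZDYZYDDZZYDDYDYZYDDYDZDYZYDDYDZDYDZDZZYDDYDYZYDDYZYDDZZYDDY  (26 'Y')
Step 5: DYZYDDZZYDDYDYDZDZZYDDYDYZYDDYZYDDZZYDDYDYZYDDYDZDYZYDDZZYDDYDYDZDZZYDDYDYZYDDYZYDDZZYDDYDYZYDDYDZDYZYDDZZYDDYDYZYDDYDZDYZYDDYDZDYDZDZZYDDYDYZYDDYZYDDZZYDDYDYZYDDZZYDDYDYDZDZZYDDYDYZYD  (60 'Y')
Step 6: DYZYDDZZYDDYDYDZDZZYDDYDYZYDDYZYDDYDZDYDZDZZYDDYDYZYDDYZYDDZZYDDYDYZYDDZZYDDYDYDZDZZYDDYDYZYDDYZYDDZZYDDYDYZYDDYDZDYZYDDZZYDDYDYDZDZZYDDYDYZYDDYZYDDYDZDYDZDZZYDDYDYZYDDYZYDDZZYDDYDYZYDDZZYDDYDYDZDZZYDDYDYZYDDYZYDDZZYDDYDYZYDDYDZDYZYDDZZYDDYDYDZDZZYDDYDYZYDDYZYDDZZYDDYDYZYDDYDZDYZYDDZZYDDYDYZYDDYDZDYZYDDYDZDYDZDZZYDDYDYZYDDYZYDDZZYDDYDYZYDDZZYDDYDYDZDZZYDDYDYZYDDYZYDDZZYDDYDYDZDZZYDDYDYZYDDYZYDDYDZDYDZDZZYDDYDYZYDDYZYDDZZYDDY  (139 'Y')

Answer: 139


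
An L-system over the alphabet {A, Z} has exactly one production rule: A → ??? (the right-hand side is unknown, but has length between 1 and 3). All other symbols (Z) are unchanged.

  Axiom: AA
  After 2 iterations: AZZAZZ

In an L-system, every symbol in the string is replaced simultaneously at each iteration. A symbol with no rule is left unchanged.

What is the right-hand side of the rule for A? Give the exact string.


Answer: AZ

Derivation:
Trying A → AZ:
  Step 0: AA
  Step 1: AZAZ
  Step 2: AZZAZZ
Matches the given result.


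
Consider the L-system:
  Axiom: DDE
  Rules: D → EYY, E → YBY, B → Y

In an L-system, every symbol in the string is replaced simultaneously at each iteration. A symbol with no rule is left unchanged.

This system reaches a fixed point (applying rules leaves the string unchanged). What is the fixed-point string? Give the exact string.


Step 0: DDE
Step 1: EYYEYYYBY
Step 2: YBYYYYBYYYYYY
Step 3: YYYYYYYYYYYYY
Step 4: YYYYYYYYYYYYY  (unchanged — fixed point at step 3)

Answer: YYYYYYYYYYYYY


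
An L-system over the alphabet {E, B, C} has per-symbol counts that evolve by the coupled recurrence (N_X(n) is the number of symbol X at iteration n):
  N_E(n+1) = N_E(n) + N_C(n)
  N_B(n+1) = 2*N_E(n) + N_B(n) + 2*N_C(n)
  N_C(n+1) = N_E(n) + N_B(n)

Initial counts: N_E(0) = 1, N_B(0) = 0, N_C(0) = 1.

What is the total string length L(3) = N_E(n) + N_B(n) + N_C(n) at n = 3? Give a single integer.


Step 0: N_E=1, N_B=0, N_C=1, L=2
Step 1: N_E=2, N_B=4, N_C=1, L=7
Step 2: N_E=3, N_B=10, N_C=6, L=19
Step 3: N_E=9, N_B=28, N_C=13, L=50

Answer: 50


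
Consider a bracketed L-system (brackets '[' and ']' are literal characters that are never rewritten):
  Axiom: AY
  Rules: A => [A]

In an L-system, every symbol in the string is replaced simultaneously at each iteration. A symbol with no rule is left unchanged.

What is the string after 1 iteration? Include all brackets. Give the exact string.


Answer: [A]Y

Derivation:
Step 0: AY
Step 1: [A]Y


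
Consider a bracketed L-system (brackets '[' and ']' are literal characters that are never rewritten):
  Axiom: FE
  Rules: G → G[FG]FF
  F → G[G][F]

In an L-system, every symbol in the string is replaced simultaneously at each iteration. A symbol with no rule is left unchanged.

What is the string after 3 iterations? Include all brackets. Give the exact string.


Answer: G[FG]FF[G[G][F]G[FG]FF]G[G][F]G[G][F][G[FG]FF[G[G][F]G[FG]FF]G[G][F]G[G][F]][G[FG]FF[G[FG]FF][G[G][F]]]E

Derivation:
Step 0: FE
Step 1: G[G][F]E
Step 2: G[FG]FF[G[FG]FF][G[G][F]]E
Step 3: G[FG]FF[G[G][F]G[FG]FF]G[G][F]G[G][F][G[FG]FF[G[G][F]G[FG]FF]G[G][F]G[G][F]][G[FG]FF[G[FG]FF][G[G][F]]]E


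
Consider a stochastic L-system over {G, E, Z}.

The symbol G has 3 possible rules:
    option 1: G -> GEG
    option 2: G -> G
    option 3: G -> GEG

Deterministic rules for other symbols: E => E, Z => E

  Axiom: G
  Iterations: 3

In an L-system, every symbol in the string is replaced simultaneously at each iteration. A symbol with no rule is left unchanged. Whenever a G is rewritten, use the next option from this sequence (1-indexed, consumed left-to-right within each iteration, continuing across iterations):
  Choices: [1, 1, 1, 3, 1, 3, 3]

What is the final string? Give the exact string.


Step 0: G
Step 1: GEG  (used choices [1])
Step 2: GEGEGEG  (used choices [1, 1])
Step 3: GEGEGEGEGEGEGEG  (used choices [3, 1, 3, 3])

Answer: GEGEGEGEGEGEGEG


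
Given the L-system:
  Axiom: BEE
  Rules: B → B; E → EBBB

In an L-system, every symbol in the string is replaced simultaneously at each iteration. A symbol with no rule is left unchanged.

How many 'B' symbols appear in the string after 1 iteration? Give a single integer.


Step 0: BEE  (1 'B')
Step 1: BEBBBEBBB  (7 'B')

Answer: 7


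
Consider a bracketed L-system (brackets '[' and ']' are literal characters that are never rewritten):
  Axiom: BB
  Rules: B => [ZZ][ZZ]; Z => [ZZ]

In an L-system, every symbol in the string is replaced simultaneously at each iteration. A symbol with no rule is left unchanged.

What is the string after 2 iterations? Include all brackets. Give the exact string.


Step 0: BB
Step 1: [ZZ][ZZ][ZZ][ZZ]
Step 2: [[ZZ][ZZ]][[ZZ][ZZ]][[ZZ][ZZ]][[ZZ][ZZ]]

Answer: [[ZZ][ZZ]][[ZZ][ZZ]][[ZZ][ZZ]][[ZZ][ZZ]]


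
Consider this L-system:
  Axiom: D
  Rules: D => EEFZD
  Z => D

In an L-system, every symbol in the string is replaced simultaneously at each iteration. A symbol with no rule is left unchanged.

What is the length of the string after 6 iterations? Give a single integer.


Step 0: length = 1
Step 1: length = 5
Step 2: length = 9
Step 3: length = 17
Step 4: length = 29
Step 5: length = 49
Step 6: length = 81

Answer: 81


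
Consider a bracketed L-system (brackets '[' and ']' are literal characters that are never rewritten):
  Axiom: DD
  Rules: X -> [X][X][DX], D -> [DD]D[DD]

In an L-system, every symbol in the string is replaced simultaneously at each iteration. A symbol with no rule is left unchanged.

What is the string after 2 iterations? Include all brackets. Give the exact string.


Answer: [[DD]D[DD][DD]D[DD]][DD]D[DD][[DD]D[DD][DD]D[DD]][[DD]D[DD][DD]D[DD]][DD]D[DD][[DD]D[DD][DD]D[DD]]

Derivation:
Step 0: DD
Step 1: [DD]D[DD][DD]D[DD]
Step 2: [[DD]D[DD][DD]D[DD]][DD]D[DD][[DD]D[DD][DD]D[DD]][[DD]D[DD][DD]D[DD]][DD]D[DD][[DD]D[DD][DD]D[DD]]


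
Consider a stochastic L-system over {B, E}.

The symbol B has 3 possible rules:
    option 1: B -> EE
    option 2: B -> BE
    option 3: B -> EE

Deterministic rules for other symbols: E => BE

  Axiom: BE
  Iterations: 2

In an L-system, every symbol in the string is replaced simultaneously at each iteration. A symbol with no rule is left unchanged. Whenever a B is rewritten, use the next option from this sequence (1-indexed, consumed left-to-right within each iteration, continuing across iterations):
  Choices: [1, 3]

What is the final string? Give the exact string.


Step 0: BE
Step 1: EEBE  (used choices [1])
Step 2: BEBEEEBE  (used choices [3])

Answer: BEBEEEBE


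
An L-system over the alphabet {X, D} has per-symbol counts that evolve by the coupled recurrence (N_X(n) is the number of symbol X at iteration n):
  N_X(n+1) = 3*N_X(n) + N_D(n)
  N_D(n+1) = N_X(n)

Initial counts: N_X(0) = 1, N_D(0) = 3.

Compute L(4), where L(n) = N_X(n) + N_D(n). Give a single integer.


Answer: 271

Derivation:
Step 0: N_X=1, N_D=3, L=4
Step 1: N_X=6, N_D=1, L=7
Step 2: N_X=19, N_D=6, L=25
Step 3: N_X=63, N_D=19, L=82
Step 4: N_X=208, N_D=63, L=271


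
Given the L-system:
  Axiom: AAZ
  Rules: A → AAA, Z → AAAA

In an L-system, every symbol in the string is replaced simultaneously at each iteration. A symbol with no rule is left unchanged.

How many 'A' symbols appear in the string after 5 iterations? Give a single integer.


Answer: 810

Derivation:
Step 0: AAZ  (2 'A')
Step 1: AAAAAAAAAA  (10 'A')
Step 2: AAAAAAAAAAAAAAAAAAAAAAAAAAAAAA  (30 'A')
Step 3: AAAAAAAAAAAAAAAAAAAAAAAAAAAAAAAAAAAAAAAAAAAAAAAAAAAAAAAAAAAAAAAAAAAAAAAAAAAAAAAAAAAAAAAAAA  (90 'A')
Step 4: AAAAAAAAAAAAAAAAAAAAAAAAAAAAAAAAAAAAAAAAAAAAAAAAAAAAAAAAAAAAAAAAAAAAAAAAAAAAAAAAAAAAAAAAAAAAAAAAAAAAAAAAAAAAAAAAAAAAAAAAAAAAAAAAAAAAAAAAAAAAAAAAAAAAAAAAAAAAAAAAAAAAAAAAAAAAAAAAAAAAAAAAAAAAAAAAAAAAAAAAAAAAAAAAAAAAAAAAAAAAAAAAAAAAAAAAAAAAAAAAAAAAAAAAAAAAAAAAAAAAAAAAAAAAAA  (270 'A')
Step 5: AAAAAAAAAAAAAAAAAAAAAAAAAAAAAAAAAAAAAAAAAAAAAAAAAAAAAAAAAAAAAAAAAAAAAAAAAAAAAAAAAAAAAAAAAAAAAAAAAAAAAAAAAAAAAAAAAAAAAAAAAAAAAAAAAAAAAAAAAAAAAAAAAAAAAAAAAAAAAAAAAAAAAAAAAAAAAAAAAAAAAAAAAAAAAAAAAAAAAAAAAAAAAAAAAAAAAAAAAAAAAAAAAAAAAAAAAAAAAAAAAAAAAAAAAAAAAAAAAAAAAAAAAAAAAAAAAAAAAAAAAAAAAAAAAAAAAAAAAAAAAAAAAAAAAAAAAAAAAAAAAAAAAAAAAAAAAAAAAAAAAAAAAAAAAAAAAAAAAAAAAAAAAAAAAAAAAAAAAAAAAAAAAAAAAAAAAAAAAAAAAAAAAAAAAAAAAAAAAAAAAAAAAAAAAAAAAAAAAAAAAAAAAAAAAAAAAAAAAAAAAAAAAAAAAAAAAAAAAAAAAAAAAAAAAAAAAAAAAAAAAAAAAAAAAAAAAAAAAAAAAAAAAAAAAAAAAAAAAAAAAAAAAAAAAAAAAAAAAAAAAAAAAAAAAAAAAAAAAAAAAAAAAAAAAAAAAAAAAAAAAAAAAAAAAAAAAAAAAAAAAAAAAAAAAAAAAAAAAAAAAAAAAAAAAAAAAAAAAAAAAAAAAAAAAAAAAAAAAAAAAAAAAAAAAAAAAAAAAAAAAAAAAAAAAAAAAAAAAAAAAAAAAAAAAAAAAAAAAAAAAAAAAAAAAAAAAAAAAAAAAAAAAAAAAAAAAAAAAAAAAAAAAAAAAAAAAAAAAAAAAAAAAAAAAA  (810 'A')


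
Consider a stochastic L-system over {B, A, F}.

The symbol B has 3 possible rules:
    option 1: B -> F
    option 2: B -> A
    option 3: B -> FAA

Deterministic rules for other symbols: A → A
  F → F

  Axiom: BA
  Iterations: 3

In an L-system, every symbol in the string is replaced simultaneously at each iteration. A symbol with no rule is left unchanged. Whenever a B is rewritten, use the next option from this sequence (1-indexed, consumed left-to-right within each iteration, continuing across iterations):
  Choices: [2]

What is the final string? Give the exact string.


Step 0: BA
Step 1: AA  (used choices [2])
Step 2: AA  (used choices [])
Step 3: AA  (used choices [])

Answer: AA


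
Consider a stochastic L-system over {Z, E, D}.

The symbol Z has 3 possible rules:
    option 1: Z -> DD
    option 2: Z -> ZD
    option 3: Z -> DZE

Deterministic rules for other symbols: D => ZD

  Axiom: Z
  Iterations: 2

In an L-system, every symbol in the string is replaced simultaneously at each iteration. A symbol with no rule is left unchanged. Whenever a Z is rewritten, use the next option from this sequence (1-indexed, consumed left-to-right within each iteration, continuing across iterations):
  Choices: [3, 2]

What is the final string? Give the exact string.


Step 0: Z
Step 1: DZE  (used choices [3])
Step 2: ZDZDE  (used choices [2])

Answer: ZDZDE


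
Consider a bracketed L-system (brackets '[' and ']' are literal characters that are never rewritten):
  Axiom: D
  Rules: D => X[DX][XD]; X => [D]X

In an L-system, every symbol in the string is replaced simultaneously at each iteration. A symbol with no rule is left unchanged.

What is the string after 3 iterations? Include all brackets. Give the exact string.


Step 0: D
Step 1: X[DX][XD]
Step 2: [D]X[X[DX][XD][D]X][[D]XX[DX][XD]]
Step 3: [X[DX][XD]][D]X[[D]X[X[DX][XD][D]X][[D]XX[DX][XD]][X[DX][XD]][D]X][[X[DX][XD]][D]X[D]X[X[DX][XD][D]X][[D]XX[DX][XD]]]

Answer: [X[DX][XD]][D]X[[D]X[X[DX][XD][D]X][[D]XX[DX][XD]][X[DX][XD]][D]X][[X[DX][XD]][D]X[D]X[X[DX][XD][D]X][[D]XX[DX][XD]]]
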